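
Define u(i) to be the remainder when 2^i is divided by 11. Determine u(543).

We have u(0) = 1, u(1) = 2, u(2) = 4, u(3) = 8, u(4) = 5, u(5) = 10, u(6) = 9, u(7) = 7, u(8) = 3, u(9) = 6, u(10) = 1.
The sequence repeats with period 10.
So u(543) = u(0 + ((543-0) mod 10)) = u(3) = 8.

8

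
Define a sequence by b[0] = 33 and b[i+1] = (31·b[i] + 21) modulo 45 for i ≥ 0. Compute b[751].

9

Listing terms: b[0] = 33; b[1] = 9; b[2] = 30; b[3] = 6; b[4] = 27; b[5] = 3; b[6] = 24; b[7] = 0; b[8] = 21; b[9] = 42; b[10] = 18; b[11] = 39; b[12] = 15; b[13] = 36; b[14] = 12; b[15] = 33.
The sequence repeats with period 15.
(751 - 0) mod 15 = 1, so b[751] = b[1] = 9.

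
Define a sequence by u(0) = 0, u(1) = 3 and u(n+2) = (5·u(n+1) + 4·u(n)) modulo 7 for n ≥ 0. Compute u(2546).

1

We have u(0) = 0,  u(1) = 3,  u(2) = 1,  u(3) = 3,  u(4) = 5,  u(5) = 2,  u(6) = 2,  u(7) = 4,  u(8) = 0,  u(9) = 2,  u(10) = 3,  u(11) = 2,  u(12) = 1,  u(13) = 6,  u(14) = 6,  u(15) = 5,  u(16) = 0,  u(17) = 6,  u(18) = 2,  u(19) = 6,  u(20) = 3,  u(21) = 4,  u(22) = 4,  u(23) = 1,  u(24) = 0,  u(25) = 4,  u(26) = 6,  u(27) = 4,  u(28) = 2,  u(29) = 5,  u(30) = 5,  u(31) = 3,  u(32) = 0,  u(33) = 5,  u(34) = 4,  u(35) = 5,  u(36) = 6,  u(37) = 1,  u(38) = 1,  u(39) = 2,  u(40) = 0,  u(41) = 1,  u(42) = 5,  u(43) = 1,  u(44) = 4,  u(45) = 3,  u(46) = 3,  u(47) = 6,  u(48) = 0,  u(49) = 3.
Since (u(48), u(49)) = (u(0), u(1)) = (0, 3) (two consecutive terms determine the rest), the sequence is periodic with period 48.
(2546 - 0) mod 48 = 2, so u(2546) = u(2) = 1.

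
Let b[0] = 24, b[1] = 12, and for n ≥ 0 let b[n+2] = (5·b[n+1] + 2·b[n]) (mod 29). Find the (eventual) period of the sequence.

Computing terms: b[0] = 24, b[1] = 12, b[2] = 21, b[3] = 13, b[4] = 20, b[5] = 10, b[6] = 3, b[7] = 6, b[8] = 7, b[9] = 18, b[10] = 17, b[11] = 5, b[12] = 1, b[13] = 15, b[14] = 19, b[15] = 9, b[16] = 25, b[17] = 27, b[18] = 11, b[19] = 22, b[20] = 16, b[21] = 8, b[22] = 14, b[23] = 28, b[24] = 23, b[25] = 26, b[26] = 2, b[27] = 4, b[28] = 24, b[29] = 12.
Since (b[28], b[29]) = (b[0], b[1]) = (24, 12) (two consecutive terms determine the rest), the sequence is periodic with period 28.

28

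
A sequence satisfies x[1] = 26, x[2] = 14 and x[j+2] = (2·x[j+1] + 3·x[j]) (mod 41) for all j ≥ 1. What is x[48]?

Listing terms: x[1] = 26, x[2] = 14, x[3] = 24, x[4] = 8, x[5] = 6, x[6] = 36, x[7] = 8, x[8] = 1, x[9] = 26, x[10] = 14.
Since (x[9], x[10]) = (x[1], x[2]) = (26, 14) (two consecutive terms determine the rest), the sequence is periodic with period 8.
So x[48] = x[1 + ((48-1) mod 8)] = x[8] = 1.

1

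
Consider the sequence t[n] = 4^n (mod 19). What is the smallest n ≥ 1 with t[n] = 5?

Listing terms: t[0] = 1; t[1] = 4; t[2] = 16; t[3] = 7; t[4] = 9; t[5] = 17; t[6] = 11; t[7] = 6; t[8] = 5; t[9] = 1.
Since t[9] = t[0] = 1, the sequence is periodic with period 9.
The value 5 first appears (with n ≥ 1) at t[8].

8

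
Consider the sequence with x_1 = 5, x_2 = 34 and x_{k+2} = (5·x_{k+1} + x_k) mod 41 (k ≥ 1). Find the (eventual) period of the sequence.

We have x_1 = 5,  x_2 = 34,  x_3 = 11,  x_4 = 7,  x_5 = 5,  x_6 = 32,  x_7 = 1,  x_8 = 37,  x_9 = 22,  x_{10} = 24,  x_{11} = 19,  x_{12} = 37,  x_{13} = 40,  x_{14} = 32,  x_{15} = 36,  x_{16} = 7,  x_{17} = 30,  x_{18} = 34,  x_{19} = 36,  x_{20} = 9,  x_{21} = 40,  x_{22} = 4,  x_{23} = 19,  x_{24} = 17,  x_{25} = 22,  x_{26} = 4,  x_{27} = 1,  x_{28} = 9,  x_{29} = 5,  x_{30} = 34.
The sequence repeats with period 28.

28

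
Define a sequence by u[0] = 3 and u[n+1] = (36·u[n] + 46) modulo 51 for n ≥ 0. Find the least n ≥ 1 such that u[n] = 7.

4

We have u[0] = 3,  u[1] = 1,  u[2] = 31,  u[3] = 40,  u[4] = 7,  u[5] = 43,  u[6] = 13,  u[7] = 4,  u[8] = 37,  u[9] = 1.
Since u[9] = u[1] = 1, the sequence is eventually periodic: after a pre-period of length 1 it cycles with period 8.
The value 7 first appears (with n ≥ 1) at u[4].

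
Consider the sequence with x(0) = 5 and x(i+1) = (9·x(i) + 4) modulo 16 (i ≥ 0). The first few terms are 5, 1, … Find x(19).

9

Computing terms: x(0) = 5,  x(1) = 1,  x(2) = 13,  x(3) = 9,  x(4) = 5.
The sequence repeats with period 4.
So x(19) = x(0 + ((19-0) mod 4)) = x(3) = 9.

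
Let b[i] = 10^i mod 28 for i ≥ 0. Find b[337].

Computing terms: b[0] = 1; b[1] = 10; b[2] = 16; b[3] = 20; b[4] = 4; b[5] = 12; b[6] = 8; b[7] = 24; b[8] = 16.
Since b[8] = b[2] = 16, the sequence is eventually periodic: after a pre-period of length 2 it cycles with period 6.
For i ≥ 2, b[i] depends only on (i - 2) mod 6. (337 - 2) mod 6 = 5, so b[337] = b[7] = 24.

24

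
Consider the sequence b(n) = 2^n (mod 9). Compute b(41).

We have b(0) = 1,  b(1) = 2,  b(2) = 4,  b(3) = 8,  b(4) = 7,  b(5) = 5,  b(6) = 1.
Since b(6) = b(0) = 1, the sequence is periodic with period 6.
(41 - 0) mod 6 = 5, so b(41) = b(5) = 5.

5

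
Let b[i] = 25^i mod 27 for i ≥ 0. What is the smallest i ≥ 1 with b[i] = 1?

Computing terms: b[0] = 1,  b[1] = 25,  b[2] = 4,  b[3] = 19,  b[4] = 16,  b[5] = 22,  b[6] = 10,  b[7] = 7,  b[8] = 13,  b[9] = 1.
Since b[9] = b[0] = 1, the sequence is periodic with period 9.
The value 1 next appears (with i ≥ 1) at b[9].

9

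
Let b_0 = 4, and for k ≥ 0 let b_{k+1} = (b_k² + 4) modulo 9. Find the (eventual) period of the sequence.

We have b_0 = 4, b_1 = 2, b_2 = 8, b_3 = 5, b_4 = 2.
Since b_4 = b_1 = 2, the sequence is eventually periodic: after a pre-period of length 1 it cycles with period 3.

3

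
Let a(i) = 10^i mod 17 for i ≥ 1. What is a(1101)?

11

Listing terms: a(1) = 10, a(2) = 15, a(3) = 14, a(4) = 4, a(5) = 6, a(6) = 9, a(7) = 5, a(8) = 16, a(9) = 7, a(10) = 2, a(11) = 3, a(12) = 13, a(13) = 11, a(14) = 8, a(15) = 12, a(16) = 1, a(17) = 10.
The sequence repeats with period 16.
So a(1101) = a(1 + ((1101-1) mod 16)) = a(13) = 11.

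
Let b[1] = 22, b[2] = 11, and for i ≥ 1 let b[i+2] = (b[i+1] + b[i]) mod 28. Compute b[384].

We have b[1] = 22,  b[2] = 11,  b[3] = 5,  b[4] = 16,  b[5] = 21,  b[6] = 9,  b[7] = 2,  b[8] = 11,  b[9] = 13,  b[10] = 24,  b[11] = 9,  b[12] = 5,  b[13] = 14,  b[14] = 19,  b[15] = 5,  b[16] = 24,  b[17] = 1,  b[18] = 25,  b[19] = 26,  b[20] = 23,  b[21] = 21,  b[22] = 16,  b[23] = 9,  b[24] = 25,  b[25] = 6,  b[26] = 3,  b[27] = 9,  b[28] = 12,  b[29] = 21,  b[30] = 5,  b[31] = 26,  b[32] = 3,  b[33] = 1,  b[34] = 4,  b[35] = 5,  b[36] = 9,  b[37] = 14,  b[38] = 23,  b[39] = 9,  b[40] = 4,  b[41] = 13,  b[42] = 17,  b[43] = 2,  b[44] = 19,  b[45] = 21,  b[46] = 12,  b[47] = 5,  b[48] = 17,  b[49] = 22,  b[50] = 11.
The sequence repeats with period 48.
So b[384] = b[1 + ((384-1) mod 48)] = b[48] = 17.

17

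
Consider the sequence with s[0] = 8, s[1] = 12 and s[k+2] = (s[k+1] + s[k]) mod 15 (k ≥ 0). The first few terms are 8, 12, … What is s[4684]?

s[0] = 8, s[1] = 12, s[2] = 5, s[3] = 2, s[4] = 7, s[5] = 9, s[6] = 1, s[7] = 10, s[8] = 11, s[9] = 6, s[10] = 2, s[11] = 8, s[12] = 10, s[13] = 3, s[14] = 13, s[15] = 1, s[16] = 14, s[17] = 0, s[18] = 14, s[19] = 14, s[20] = 13, s[21] = 12, s[22] = 10, s[23] = 7, s[24] = 2, s[25] = 9, s[26] = 11, s[27] = 5, s[28] = 1, s[29] = 6, s[30] = 7, s[31] = 13, s[32] = 5, s[33] = 3, s[34] = 8, s[35] = 11, s[36] = 4, s[37] = 0, s[38] = 4, s[39] = 4, s[40] = 8, s[41] = 12.
Since (s[40], s[41]) = (s[0], s[1]) = (8, 12) (two consecutive terms determine the rest), the sequence is periodic with period 40.
So s[4684] = s[0 + ((4684-0) mod 40)] = s[4] = 7.

7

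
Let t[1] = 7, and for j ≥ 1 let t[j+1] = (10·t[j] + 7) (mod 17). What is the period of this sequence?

16

We have t[1] = 7, t[2] = 9, t[3] = 12, t[4] = 8, t[5] = 2, t[6] = 10, t[7] = 5, t[8] = 6, t[9] = 16, t[10] = 14, t[11] = 11, t[12] = 15, t[13] = 4, t[14] = 13, t[15] = 1, t[16] = 0, t[17] = 7.
Since t[17] = t[1] = 7, the sequence is periodic with period 16.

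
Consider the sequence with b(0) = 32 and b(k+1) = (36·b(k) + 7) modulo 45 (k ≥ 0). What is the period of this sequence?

Computing terms: b(0) = 32, b(1) = 34, b(2) = 16, b(3) = 43, b(4) = 25, b(5) = 7, b(6) = 34.
Since b(6) = b(1) = 34, the sequence is eventually periodic: after a pre-period of length 1 it cycles with period 5.

5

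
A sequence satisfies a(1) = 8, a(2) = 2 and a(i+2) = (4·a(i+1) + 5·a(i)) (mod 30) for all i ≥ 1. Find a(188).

Computing terms: a(1) = 8; a(2) = 2; a(3) = 18; a(4) = 22; a(5) = 28; a(6) = 12; a(7) = 8; a(8) = 2.
Since (a(7), a(8)) = (a(1), a(2)) = (8, 2) (two consecutive terms determine the rest), the sequence is periodic with period 6.
So a(188) = a(1 + ((188-1) mod 6)) = a(2) = 2.

2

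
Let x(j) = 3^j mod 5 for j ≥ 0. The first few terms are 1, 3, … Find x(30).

4

We have x(0) = 1,  x(1) = 3,  x(2) = 4,  x(3) = 2,  x(4) = 1.
The sequence repeats with period 4.
So x(30) = x(0 + ((30-0) mod 4)) = x(2) = 4.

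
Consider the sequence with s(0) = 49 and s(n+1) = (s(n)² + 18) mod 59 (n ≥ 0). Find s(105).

s(0) = 49; s(1) = 0; s(2) = 18; s(3) = 47; s(4) = 44; s(5) = 7; s(6) = 8; s(7) = 23; s(8) = 16; s(9) = 38; s(10) = 46; s(11) = 10; s(12) = 0.
Since s(12) = s(1) = 0, the sequence is eventually periodic: after a pre-period of length 1 it cycles with period 11.
For n ≥ 1, s(n) depends only on (n - 1) mod 11. (105 - 1) mod 11 = 5, so s(105) = s(6) = 8.

8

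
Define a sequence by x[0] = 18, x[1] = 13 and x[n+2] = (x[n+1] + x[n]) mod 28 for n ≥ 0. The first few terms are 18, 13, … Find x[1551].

16

Computing terms: x[0] = 18, x[1] = 13, x[2] = 3, x[3] = 16, x[4] = 19, x[5] = 7, x[6] = 26, x[7] = 5, x[8] = 3, x[9] = 8, x[10] = 11, x[11] = 19, x[12] = 2, x[13] = 21, x[14] = 23, x[15] = 16, x[16] = 11, x[17] = 27, x[18] = 10, x[19] = 9, x[20] = 19, x[21] = 0, x[22] = 19, x[23] = 19, x[24] = 10, x[25] = 1, x[26] = 11, x[27] = 12, x[28] = 23, x[29] = 7, x[30] = 2, x[31] = 9, x[32] = 11, x[33] = 20, x[34] = 3, x[35] = 23, x[36] = 26, x[37] = 21, x[38] = 19, x[39] = 12, x[40] = 3, x[41] = 15, x[42] = 18, x[43] = 5, x[44] = 23, x[45] = 0, x[46] = 23, x[47] = 23, x[48] = 18, x[49] = 13.
Since (x[48], x[49]) = (x[0], x[1]) = (18, 13) (two consecutive terms determine the rest), the sequence is periodic with period 48.
(1551 - 0) mod 48 = 15, so x[1551] = x[15] = 16.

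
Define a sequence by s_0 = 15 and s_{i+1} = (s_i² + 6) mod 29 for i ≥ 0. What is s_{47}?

We have s_0 = 15, s_1 = 28, s_2 = 7, s_3 = 26, s_4 = 15.
The sequence repeats with period 4.
(47 - 0) mod 4 = 3, so s_{47} = s_3 = 26.

26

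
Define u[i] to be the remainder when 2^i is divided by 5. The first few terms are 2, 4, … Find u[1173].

We have u[1] = 2,  u[2] = 4,  u[3] = 3,  u[4] = 1,  u[5] = 2.
The sequence repeats with period 4.
So u[1173] = u[1 + ((1173-1) mod 4)] = u[1] = 2.

2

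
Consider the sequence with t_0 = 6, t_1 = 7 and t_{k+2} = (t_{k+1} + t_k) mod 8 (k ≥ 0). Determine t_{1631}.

1

Listing terms: t_0 = 6; t_1 = 7; t_2 = 5; t_3 = 4; t_4 = 1; t_5 = 5; t_6 = 6; t_7 = 3; t_8 = 1; t_9 = 4; t_{10} = 5; t_{11} = 1; t_{12} = 6; t_{13} = 7.
The sequence repeats with period 12.
So t_{1631} = t_{0 + ((1631-0) mod 12)} = t_{11} = 1.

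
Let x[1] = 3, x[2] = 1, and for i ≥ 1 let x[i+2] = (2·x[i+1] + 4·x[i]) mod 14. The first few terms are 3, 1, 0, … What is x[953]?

Computing terms: x[1] = 3; x[2] = 1; x[3] = 0; x[4] = 4; x[5] = 8; x[6] = 4; x[7] = 12; x[8] = 12; x[9] = 2; x[10] = 10; x[11] = 0; x[12] = 12; x[13] = 10; x[14] = 12; x[15] = 8; x[16] = 8; x[17] = 6; x[18] = 2; x[19] = 0; x[20] = 8; x[21] = 2; x[22] = 8; x[23] = 10; x[24] = 10; x[25] = 4; x[26] = 6; x[27] = 0; x[28] = 10; x[29] = 6; x[30] = 10; x[31] = 2; x[32] = 2; x[33] = 12; x[34] = 4; x[35] = 0; x[36] = 2; x[37] = 4; x[38] = 2; x[39] = 6; x[40] = 6; x[41] = 8; x[42] = 12; x[43] = 0; x[44] = 6; x[45] = 12; x[46] = 6; x[47] = 4; x[48] = 4; x[49] = 10; x[50] = 8; x[51] = 0; x[52] = 4.
Since (x[51], x[52]) = (x[3], x[4]) = (0, 4) (two consecutive terms determine the rest), the sequence is eventually periodic: after a pre-period of length 2 it cycles with period 48.
For i ≥ 3, x[i] depends only on (i - 3) mod 48. (953 - 3) mod 48 = 38, so x[953] = x[41] = 8.

8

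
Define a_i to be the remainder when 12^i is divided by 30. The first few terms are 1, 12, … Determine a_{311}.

18

a_0 = 1; a_1 = 12; a_2 = 24; a_3 = 18; a_4 = 6; a_5 = 12.
Since a_5 = a_1 = 12, the sequence is eventually periodic: after a pre-period of length 1 it cycles with period 4.
For i ≥ 1, a_i depends only on (i - 1) mod 4. (311 - 1) mod 4 = 2, so a_{311} = a_3 = 18.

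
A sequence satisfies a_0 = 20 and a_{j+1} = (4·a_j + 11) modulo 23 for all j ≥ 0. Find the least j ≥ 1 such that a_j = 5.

a_0 = 20, a_1 = 22, a_2 = 7, a_3 = 16, a_4 = 6, a_5 = 12, a_6 = 13, a_7 = 17, a_8 = 10, a_9 = 5, a_{10} = 8, a_{11} = 20.
The sequence repeats with period 11.
The value 5 first appears (with j ≥ 1) at a_9.

9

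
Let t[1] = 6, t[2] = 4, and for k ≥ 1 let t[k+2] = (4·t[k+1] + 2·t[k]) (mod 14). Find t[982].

t[1] = 6; t[2] = 4; t[3] = 0; t[4] = 8; t[5] = 4; t[6] = 4; t[7] = 10; t[8] = 6; t[9] = 2; t[10] = 6; t[11] = 0; t[12] = 12; t[13] = 6; t[14] = 6; t[15] = 8; t[16] = 2; t[17] = 10; t[18] = 2; t[19] = 0; t[20] = 4; t[21] = 2; t[22] = 2; t[23] = 12; t[24] = 10; t[25] = 8; t[26] = 10; t[27] = 0; t[28] = 6; t[29] = 10; t[30] = 10; t[31] = 4; t[32] = 8; t[33] = 12; t[34] = 8; t[35] = 0; t[36] = 2; t[37] = 8; t[38] = 8; t[39] = 6; t[40] = 12; t[41] = 4; t[42] = 12; t[43] = 0; t[44] = 10; t[45] = 12; t[46] = 12; t[47] = 2; t[48] = 4; t[49] = 6; t[50] = 4.
The sequence repeats with period 48.
(982 - 1) mod 48 = 21, so t[982] = t[22] = 2.

2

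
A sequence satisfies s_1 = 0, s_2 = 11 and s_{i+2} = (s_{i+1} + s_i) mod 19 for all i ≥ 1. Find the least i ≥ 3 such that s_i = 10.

Computing terms: s_1 = 0,  s_2 = 11,  s_3 = 11,  s_4 = 3,  s_5 = 14,  s_6 = 17,  s_7 = 12,  s_8 = 10,  s_9 = 3,  s_{10} = 13,  s_{11} = 16,  s_{12} = 10,  s_{13} = 7,  s_{14} = 17,  s_{15} = 5,  s_{16} = 3,  s_{17} = 8,  s_{18} = 11,  s_{19} = 0,  s_{20} = 11.
Since (s_{19}, s_{20}) = (s_1, s_2) = (0, 11) (two consecutive terms determine the rest), the sequence is periodic with period 18.
The value 10 first appears (with i ≥ 3) at s_8.

8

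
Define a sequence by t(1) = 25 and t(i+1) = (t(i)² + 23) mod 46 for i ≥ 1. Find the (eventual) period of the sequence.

10

We have t(1) = 25,  t(2) = 4,  t(3) = 39,  t(4) = 26,  t(5) = 9,  t(6) = 12,  t(7) = 29,  t(8) = 36,  t(9) = 31,  t(10) = 18,  t(11) = 25.
Since t(11) = t(1) = 25, the sequence is periodic with period 10.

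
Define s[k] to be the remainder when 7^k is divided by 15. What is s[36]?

1

s[1] = 7, s[2] = 4, s[3] = 13, s[4] = 1, s[5] = 7.
The sequence repeats with period 4.
(36 - 1) mod 4 = 3, so s[36] = s[4] = 1.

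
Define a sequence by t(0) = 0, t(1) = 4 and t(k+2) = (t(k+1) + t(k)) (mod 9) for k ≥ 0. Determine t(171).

Listing terms: t(0) = 0,  t(1) = 4,  t(2) = 4,  t(3) = 8,  t(4) = 3,  t(5) = 2,  t(6) = 5,  t(7) = 7,  t(8) = 3,  t(9) = 1,  t(10) = 4,  t(11) = 5,  t(12) = 0,  t(13) = 5,  t(14) = 5,  t(15) = 1,  t(16) = 6,  t(17) = 7,  t(18) = 4,  t(19) = 2,  t(20) = 6,  t(21) = 8,  t(22) = 5,  t(23) = 4,  t(24) = 0,  t(25) = 4.
Since (t(24), t(25)) = (t(0), t(1)) = (0, 4) (two consecutive terms determine the rest), the sequence is periodic with period 24.
(171 - 0) mod 24 = 3, so t(171) = t(3) = 8.

8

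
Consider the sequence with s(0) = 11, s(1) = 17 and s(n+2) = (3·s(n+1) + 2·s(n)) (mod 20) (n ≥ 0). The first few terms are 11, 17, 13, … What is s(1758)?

13

Computing terms: s(0) = 11; s(1) = 17; s(2) = 13; s(3) = 13; s(4) = 5; s(5) = 1; s(6) = 13; s(7) = 1; s(8) = 9; s(9) = 9; s(10) = 5; s(11) = 13; s(12) = 9; s(13) = 13; s(14) = 17; s(15) = 17; s(16) = 5; s(17) = 9; s(18) = 17; s(19) = 9; s(20) = 1; s(21) = 1; s(22) = 5; s(23) = 17; s(24) = 1; s(25) = 17; s(26) = 13.
Since (s(25), s(26)) = (s(1), s(2)) = (17, 13) (two consecutive terms determine the rest), the sequence is eventually periodic: after a pre-period of length 1 it cycles with period 24.
For n ≥ 1, s(n) depends only on (n - 1) mod 24. (1758 - 1) mod 24 = 5, so s(1758) = s(6) = 13.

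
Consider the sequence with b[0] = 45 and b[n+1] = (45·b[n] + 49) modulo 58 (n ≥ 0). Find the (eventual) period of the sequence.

14

Listing terms: b[0] = 45,  b[1] = 44,  b[2] = 57,  b[3] = 4,  b[4] = 55,  b[5] = 30,  b[6] = 7,  b[7] = 16,  b[8] = 15,  b[9] = 28,  b[10] = 33,  b[11] = 26,  b[12] = 1,  b[13] = 36,  b[14] = 45.
The sequence repeats with period 14.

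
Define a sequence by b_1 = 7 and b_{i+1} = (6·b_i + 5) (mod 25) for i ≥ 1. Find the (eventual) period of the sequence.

Listing terms: b_1 = 7,  b_2 = 22,  b_3 = 12,  b_4 = 2,  b_5 = 17,  b_6 = 7.
Since b_6 = b_1 = 7, the sequence is periodic with period 5.

5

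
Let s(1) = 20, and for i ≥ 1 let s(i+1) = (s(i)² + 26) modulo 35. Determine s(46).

s(1) = 20; s(2) = 6; s(3) = 27; s(4) = 20.
Since s(4) = s(1) = 20, the sequence is periodic with period 3.
(46 - 1) mod 3 = 0, so s(46) = s(1) = 20.

20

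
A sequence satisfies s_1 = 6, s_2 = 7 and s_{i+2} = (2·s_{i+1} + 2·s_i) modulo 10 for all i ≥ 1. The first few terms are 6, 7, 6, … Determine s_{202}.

8

Computing terms: s_1 = 6,  s_2 = 7,  s_3 = 6,  s_4 = 6,  s_5 = 4,  s_6 = 0,  s_7 = 8,  s_8 = 6,  s_9 = 8,  s_{10} = 8,  s_{11} = 2,  s_{12} = 0,  s_{13} = 4,  s_{14} = 8,  s_{15} = 4,  s_{16} = 4,  s_{17} = 6,  s_{18} = 0,  s_{19} = 2,  s_{20} = 4,  s_{21} = 2,  s_{22} = 2,  s_{23} = 8,  s_{24} = 0,  s_{25} = 6,  s_{26} = 2,  s_{27} = 6,  s_{28} = 6.
Since (s_{27}, s_{28}) = (s_3, s_4) = (6, 6) (two consecutive terms determine the rest), the sequence is eventually periodic: after a pre-period of length 2 it cycles with period 24.
For i ≥ 3, s_i depends only on (i - 3) mod 24. (202 - 3) mod 24 = 7, so s_{202} = s_{10} = 8.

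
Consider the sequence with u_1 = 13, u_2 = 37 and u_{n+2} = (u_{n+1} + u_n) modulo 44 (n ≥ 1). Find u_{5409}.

Computing terms: u_1 = 13,  u_2 = 37,  u_3 = 6,  u_4 = 43,  u_5 = 5,  u_6 = 4,  u_7 = 9,  u_8 = 13,  u_9 = 22,  u_{10} = 35,  u_{11} = 13,  u_{12} = 4,  u_{13} = 17,  u_{14} = 21,  u_{15} = 38,  u_{16} = 15,  u_{17} = 9,  u_{18} = 24,  u_{19} = 33,  u_{20} = 13,  u_{21} = 2,  u_{22} = 15,  u_{23} = 17,  u_{24} = 32,  u_{25} = 5,  u_{26} = 37,  u_{27} = 42,  u_{28} = 35,  u_{29} = 33,  u_{30} = 24,  u_{31} = 13,  u_{32} = 37.
Since (u_{31}, u_{32}) = (u_1, u_2) = (13, 37) (two consecutive terms determine the rest), the sequence is periodic with period 30.
(5409 - 1) mod 30 = 8, so u_{5409} = u_9 = 22.

22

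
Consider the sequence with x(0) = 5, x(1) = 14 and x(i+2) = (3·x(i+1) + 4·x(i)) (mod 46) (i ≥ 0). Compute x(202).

Computing terms: x(0) = 5, x(1) = 14, x(2) = 16, x(3) = 12, x(4) = 8, x(5) = 26, x(6) = 18, x(7) = 20, x(8) = 40, x(9) = 16, x(10) = 24, x(11) = 44, x(12) = 44, x(13) = 32, x(14) = 42, x(15) = 24, x(16) = 10, x(17) = 34, x(18) = 4, x(19) = 10, x(20) = 0, x(21) = 40, x(22) = 28, x(23) = 14, x(24) = 16.
Since (x(23), x(24)) = (x(1), x(2)) = (14, 16) (two consecutive terms determine the rest), the sequence is eventually periodic: after a pre-period of length 1 it cycles with period 22.
For i ≥ 1, x(i) depends only on (i - 1) mod 22. (202 - 1) mod 22 = 3, so x(202) = x(4) = 8.

8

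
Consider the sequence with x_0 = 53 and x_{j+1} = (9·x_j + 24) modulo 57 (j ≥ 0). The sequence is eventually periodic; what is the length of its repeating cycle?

9

We have x_0 = 53,  x_1 = 45,  x_2 = 30,  x_3 = 9,  x_4 = 48,  x_5 = 0,  x_6 = 24,  x_7 = 12,  x_8 = 18,  x_9 = 15,  x_{10} = 45.
Since x_{10} = x_1 = 45, the sequence is eventually periodic: after a pre-period of length 1 it cycles with period 9.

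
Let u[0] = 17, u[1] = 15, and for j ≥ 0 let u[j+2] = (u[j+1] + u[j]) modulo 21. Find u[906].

Listing terms: u[0] = 17, u[1] = 15, u[2] = 11, u[3] = 5, u[4] = 16, u[5] = 0, u[6] = 16, u[7] = 16, u[8] = 11, u[9] = 6, u[10] = 17, u[11] = 2, u[12] = 19, u[13] = 0, u[14] = 19, u[15] = 19, u[16] = 17, u[17] = 15.
Since (u[16], u[17]) = (u[0], u[1]) = (17, 15) (two consecutive terms determine the rest), the sequence is periodic with period 16.
(906 - 0) mod 16 = 10, so u[906] = u[10] = 17.

17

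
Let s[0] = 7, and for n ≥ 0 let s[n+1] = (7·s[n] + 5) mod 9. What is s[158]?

2

s[0] = 7, s[1] = 0, s[2] = 5, s[3] = 4, s[4] = 6, s[5] = 2, s[6] = 1, s[7] = 3, s[8] = 8, s[9] = 7.
Since s[9] = s[0] = 7, the sequence is periodic with period 9.
(158 - 0) mod 9 = 5, so s[158] = s[5] = 2.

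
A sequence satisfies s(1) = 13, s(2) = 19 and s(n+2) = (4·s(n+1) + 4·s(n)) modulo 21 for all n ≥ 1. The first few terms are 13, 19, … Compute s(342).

We have s(1) = 13,  s(2) = 19,  s(3) = 2,  s(4) = 0,  s(5) = 8,  s(6) = 11,  s(7) = 13,  s(8) = 12,  s(9) = 16,  s(10) = 7,  s(11) = 8,  s(12) = 18,  s(13) = 20,  s(14) = 5,  s(15) = 16,  s(16) = 0,  s(17) = 1,  s(18) = 4,  s(19) = 20,  s(20) = 12,  s(21) = 2,  s(22) = 14,  s(23) = 1,  s(24) = 18,  s(25) = 13,  s(26) = 19.
Since (s(25), s(26)) = (s(1), s(2)) = (13, 19) (two consecutive terms determine the rest), the sequence is periodic with period 24.
(342 - 1) mod 24 = 5, so s(342) = s(6) = 11.

11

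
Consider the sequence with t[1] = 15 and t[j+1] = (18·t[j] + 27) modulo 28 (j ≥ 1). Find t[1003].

t[1] = 15, t[2] = 17, t[3] = 25, t[4] = 1, t[5] = 17.
Since t[5] = t[2] = 17, the sequence is eventually periodic: after a pre-period of length 1 it cycles with period 3.
For j ≥ 2, t[j] depends only on (j - 2) mod 3. (1003 - 2) mod 3 = 2, so t[1003] = t[4] = 1.

1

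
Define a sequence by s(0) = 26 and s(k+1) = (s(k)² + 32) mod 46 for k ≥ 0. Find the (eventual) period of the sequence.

3

Listing terms: s(0) = 26; s(1) = 18; s(2) = 34; s(3) = 38; s(4) = 4; s(5) = 2; s(6) = 36; s(7) = 40; s(8) = 22; s(9) = 10; s(10) = 40.
Since s(10) = s(7) = 40, the sequence is eventually periodic: after a pre-period of length 7 it cycles with period 3.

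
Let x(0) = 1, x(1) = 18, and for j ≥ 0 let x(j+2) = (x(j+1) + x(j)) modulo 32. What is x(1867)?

18

x(0) = 1; x(1) = 18; x(2) = 19; x(3) = 5; x(4) = 24; x(5) = 29; x(6) = 21; x(7) = 18; x(8) = 7; x(9) = 25; x(10) = 0; x(11) = 25; x(12) = 25; x(13) = 18; x(14) = 11; x(15) = 29; x(16) = 8; x(17) = 5; x(18) = 13; x(19) = 18; x(20) = 31; x(21) = 17; x(22) = 16; x(23) = 1; x(24) = 17; x(25) = 18; x(26) = 3; x(27) = 21; x(28) = 24; x(29) = 13; x(30) = 5; x(31) = 18; x(32) = 23; x(33) = 9; x(34) = 0; x(35) = 9; x(36) = 9; x(37) = 18; x(38) = 27; x(39) = 13; x(40) = 8; x(41) = 21; x(42) = 29; x(43) = 18; x(44) = 15; x(45) = 1; x(46) = 16; x(47) = 17; x(48) = 1; x(49) = 18.
The sequence repeats with period 48.
(1867 - 0) mod 48 = 43, so x(1867) = x(43) = 18.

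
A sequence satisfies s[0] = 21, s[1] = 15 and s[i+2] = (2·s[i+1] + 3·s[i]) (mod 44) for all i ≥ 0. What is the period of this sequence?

10

Computing terms: s[0] = 21, s[1] = 15, s[2] = 5, s[3] = 11, s[4] = 37, s[5] = 19, s[6] = 17, s[7] = 3, s[8] = 13, s[9] = 35, s[10] = 21, s[11] = 15.
Since (s[10], s[11]) = (s[0], s[1]) = (21, 15) (two consecutive terms determine the rest), the sequence is periodic with period 10.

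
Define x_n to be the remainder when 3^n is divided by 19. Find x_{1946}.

9

We have x_0 = 1,  x_1 = 3,  x_2 = 9,  x_3 = 8,  x_4 = 5,  x_5 = 15,  x_6 = 7,  x_7 = 2,  x_8 = 6,  x_9 = 18,  x_{10} = 16,  x_{11} = 10,  x_{12} = 11,  x_{13} = 14,  x_{14} = 4,  x_{15} = 12,  x_{16} = 17,  x_{17} = 13,  x_{18} = 1.
The sequence repeats with period 18.
(1946 - 0) mod 18 = 2, so x_{1946} = x_2 = 9.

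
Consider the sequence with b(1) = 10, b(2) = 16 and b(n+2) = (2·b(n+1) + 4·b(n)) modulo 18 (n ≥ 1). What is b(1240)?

8

We have b(1) = 10,  b(2) = 16,  b(3) = 0,  b(4) = 10,  b(5) = 2,  b(6) = 8,  b(7) = 6,  b(8) = 8,  b(9) = 4,  b(10) = 4,  b(11) = 6,  b(12) = 10,  b(13) = 8,  b(14) = 2,  b(15) = 0,  b(16) = 8,  b(17) = 16,  b(18) = 10,  b(19) = 12,  b(20) = 10,  b(21) = 14,  b(22) = 14,  b(23) = 12,  b(24) = 8,  b(25) = 10,  b(26) = 16.
The sequence repeats with period 24.
(1240 - 1) mod 24 = 15, so b(1240) = b(16) = 8.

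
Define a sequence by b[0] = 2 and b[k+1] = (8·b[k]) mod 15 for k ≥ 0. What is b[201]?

1

We have b[0] = 2; b[1] = 1; b[2] = 8; b[3] = 4; b[4] = 2.
Since b[4] = b[0] = 2, the sequence is periodic with period 4.
So b[201] = b[0 + ((201-0) mod 4)] = b[1] = 1.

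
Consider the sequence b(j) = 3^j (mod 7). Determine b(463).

b(1) = 3; b(2) = 2; b(3) = 6; b(4) = 4; b(5) = 5; b(6) = 1; b(7) = 3.
The sequence repeats with period 6.
So b(463) = b(1 + ((463-1) mod 6)) = b(1) = 3.

3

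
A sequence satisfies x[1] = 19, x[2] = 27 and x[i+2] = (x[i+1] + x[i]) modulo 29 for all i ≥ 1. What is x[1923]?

3

Listing terms: x[1] = 19; x[2] = 27; x[3] = 17; x[4] = 15; x[5] = 3; x[6] = 18; x[7] = 21; x[8] = 10; x[9] = 2; x[10] = 12; x[11] = 14; x[12] = 26; x[13] = 11; x[14] = 8; x[15] = 19; x[16] = 27.
Since (x[15], x[16]) = (x[1], x[2]) = (19, 27) (two consecutive terms determine the rest), the sequence is periodic with period 14.
So x[1923] = x[1 + ((1923-1) mod 14)] = x[5] = 3.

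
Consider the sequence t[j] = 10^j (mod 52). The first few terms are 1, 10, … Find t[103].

Computing terms: t[0] = 1,  t[1] = 10,  t[2] = 48,  t[3] = 12,  t[4] = 16,  t[5] = 4,  t[6] = 40,  t[7] = 36,  t[8] = 48.
Since t[8] = t[2] = 48, the sequence is eventually periodic: after a pre-period of length 2 it cycles with period 6.
For j ≥ 2, t[j] depends only on (j - 2) mod 6. (103 - 2) mod 6 = 5, so t[103] = t[7] = 36.

36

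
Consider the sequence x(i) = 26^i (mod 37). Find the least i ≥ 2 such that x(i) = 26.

We have x(1) = 26, x(2) = 10, x(3) = 1, x(4) = 26.
Since x(4) = x(1) = 26, the sequence is periodic with period 3.
The value 26 next appears (with i ≥ 2) at x(4).

4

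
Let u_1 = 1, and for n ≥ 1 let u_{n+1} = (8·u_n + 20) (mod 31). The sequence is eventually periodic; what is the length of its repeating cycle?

u_1 = 1, u_2 = 28, u_3 = 27, u_4 = 19, u_5 = 17, u_6 = 1.
The sequence repeats with period 5.

5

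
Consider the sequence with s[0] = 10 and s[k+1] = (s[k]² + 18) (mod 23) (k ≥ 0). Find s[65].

19

We have s[0] = 10, s[1] = 3, s[2] = 4, s[3] = 11, s[4] = 1, s[5] = 19, s[6] = 11.
Since s[6] = s[3] = 11, the sequence is eventually periodic: after a pre-period of length 3 it cycles with period 3.
For k ≥ 3, s[k] depends only on (k - 3) mod 3. (65 - 3) mod 3 = 2, so s[65] = s[5] = 19.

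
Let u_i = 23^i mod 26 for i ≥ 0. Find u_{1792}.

3

u_0 = 1, u_1 = 23, u_2 = 9, u_3 = 25, u_4 = 3, u_5 = 17, u_6 = 1.
The sequence repeats with period 6.
So u_{1792} = u_{0 + ((1792-0) mod 6)} = u_4 = 3.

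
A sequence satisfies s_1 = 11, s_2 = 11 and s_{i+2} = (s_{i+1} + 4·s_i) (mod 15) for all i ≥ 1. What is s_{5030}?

1

s_1 = 11; s_2 = 11; s_3 = 10; s_4 = 9; s_5 = 4; s_6 = 10; s_7 = 11; s_8 = 6; s_9 = 5; s_{10} = 14; s_{11} = 4; s_{12} = 0; s_{13} = 1; s_{14} = 1; s_{15} = 5; s_{16} = 9; s_{17} = 14; s_{18} = 5; s_{19} = 1; s_{20} = 6; s_{21} = 10; s_{22} = 4; s_{23} = 14; s_{24} = 0; s_{25} = 11; s_{26} = 11.
Since (s_{25}, s_{26}) = (s_1, s_2) = (11, 11) (two consecutive terms determine the rest), the sequence is periodic with period 24.
So s_{5030} = s_{1 + ((5030-1) mod 24)} = s_{14} = 1.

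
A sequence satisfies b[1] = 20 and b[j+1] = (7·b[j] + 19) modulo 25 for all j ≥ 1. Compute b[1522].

9

Listing terms: b[1] = 20,  b[2] = 9,  b[3] = 7,  b[4] = 18,  b[5] = 20.
The sequence repeats with period 4.
(1522 - 1) mod 4 = 1, so b[1522] = b[2] = 9.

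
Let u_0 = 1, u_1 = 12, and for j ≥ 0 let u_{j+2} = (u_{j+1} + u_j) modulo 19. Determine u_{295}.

12

u_0 = 1, u_1 = 12, u_2 = 13, u_3 = 6, u_4 = 0, u_5 = 6, u_6 = 6, u_7 = 12, u_8 = 18, u_9 = 11, u_{10} = 10, u_{11} = 2, u_{12} = 12, u_{13} = 14, u_{14} = 7, u_{15} = 2, u_{16} = 9, u_{17} = 11, u_{18} = 1, u_{19} = 12.
The sequence repeats with period 18.
(295 - 0) mod 18 = 7, so u_{295} = u_7 = 12.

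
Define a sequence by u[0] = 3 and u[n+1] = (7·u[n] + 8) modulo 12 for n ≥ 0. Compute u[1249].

5

Listing terms: u[0] = 3, u[1] = 5, u[2] = 7, u[3] = 9, u[4] = 11, u[5] = 1, u[6] = 3.
Since u[6] = u[0] = 3, the sequence is periodic with period 6.
So u[1249] = u[0 + ((1249-0) mod 6)] = u[1] = 5.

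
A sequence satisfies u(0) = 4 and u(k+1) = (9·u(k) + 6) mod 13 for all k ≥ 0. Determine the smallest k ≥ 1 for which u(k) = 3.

Computing terms: u(0) = 4,  u(1) = 3,  u(2) = 7,  u(3) = 4.
Since u(3) = u(0) = 4, the sequence is periodic with period 3.
The value 3 first appears (with k ≥ 1) at u(1).

1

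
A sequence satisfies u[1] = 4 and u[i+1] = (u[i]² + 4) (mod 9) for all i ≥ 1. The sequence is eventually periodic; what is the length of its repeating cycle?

Computing terms: u[1] = 4; u[2] = 2; u[3] = 8; u[4] = 5; u[5] = 2.
Since u[5] = u[2] = 2, the sequence is eventually periodic: after a pre-period of length 1 it cycles with period 3.

3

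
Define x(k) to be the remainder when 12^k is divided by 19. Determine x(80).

11

x(0) = 1,  x(1) = 12,  x(2) = 11,  x(3) = 18,  x(4) = 7,  x(5) = 8,  x(6) = 1.
Since x(6) = x(0) = 1, the sequence is periodic with period 6.
(80 - 0) mod 6 = 2, so x(80) = x(2) = 11.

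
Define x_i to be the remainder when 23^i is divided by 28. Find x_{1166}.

25

We have x_1 = 23, x_2 = 25, x_3 = 15, x_4 = 9, x_5 = 11, x_6 = 1, x_7 = 23.
Since x_7 = x_1 = 23, the sequence is periodic with period 6.
So x_{1166} = x_{1 + ((1166-1) mod 6)} = x_2 = 25.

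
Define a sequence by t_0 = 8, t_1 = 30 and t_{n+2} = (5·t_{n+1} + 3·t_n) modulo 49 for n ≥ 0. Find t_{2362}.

30

Listing terms: t_0 = 8; t_1 = 30; t_2 = 27; t_3 = 29; t_4 = 30; t_5 = 41; t_6 = 1; t_7 = 30; t_8 = 6; t_9 = 22; t_{10} = 30; t_{11} = 20; t_{12} = 43; t_{13} = 30; t_{14} = 34; t_{15} = 15; t_{16} = 30; t_{17} = 48; t_{18} = 36; t_{19} = 30; t_{20} = 13; t_{21} = 8; t_{22} = 30.
Since (t_{21}, t_{22}) = (t_0, t_1) = (8, 30) (two consecutive terms determine the rest), the sequence is periodic with period 21.
So t_{2362} = t_{0 + ((2362-0) mod 21)} = t_{10} = 30.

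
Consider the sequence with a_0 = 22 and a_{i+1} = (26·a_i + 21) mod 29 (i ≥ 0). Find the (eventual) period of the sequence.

We have a_0 = 22; a_1 = 13; a_2 = 11; a_3 = 17; a_4 = 28; a_5 = 24; a_6 = 7; a_7 = 0; a_8 = 21; a_9 = 16; a_{10} = 2; a_{11} = 15; a_{12} = 5; a_{13} = 6; a_{14} = 3; a_{15} = 12; a_{16} = 14; a_{17} = 8; a_{18} = 26; a_{19} = 1; a_{20} = 18; a_{21} = 25; a_{22} = 4; a_{23} = 9; a_{24} = 23; a_{25} = 10; a_{26} = 20; a_{27} = 19; a_{28} = 22.
Since a_{28} = a_0 = 22, the sequence is periodic with period 28.

28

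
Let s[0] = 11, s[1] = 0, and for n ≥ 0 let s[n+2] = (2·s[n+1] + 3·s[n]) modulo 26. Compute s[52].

23

We have s[0] = 11; s[1] = 0; s[2] = 7; s[3] = 14; s[4] = 23; s[5] = 10; s[6] = 11; s[7] = 0.
Since (s[6], s[7]) = (s[0], s[1]) = (11, 0) (two consecutive terms determine the rest), the sequence is periodic with period 6.
(52 - 0) mod 6 = 4, so s[52] = s[4] = 23.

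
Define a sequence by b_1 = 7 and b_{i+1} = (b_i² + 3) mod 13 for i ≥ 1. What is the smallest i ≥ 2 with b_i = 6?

Computing terms: b_1 = 7; b_2 = 0; b_3 = 3; b_4 = 12; b_5 = 4; b_6 = 6; b_7 = 0.
Since b_7 = b_2 = 0, the sequence is eventually periodic: after a pre-period of length 1 it cycles with period 5.
The value 6 first appears (with i ≥ 2) at b_6.

6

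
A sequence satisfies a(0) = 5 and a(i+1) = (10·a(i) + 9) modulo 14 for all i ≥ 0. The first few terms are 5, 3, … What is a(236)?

11

Listing terms: a(0) = 5; a(1) = 3; a(2) = 11; a(3) = 7; a(4) = 9; a(5) = 1; a(6) = 5.
Since a(6) = a(0) = 5, the sequence is periodic with period 6.
(236 - 0) mod 6 = 2, so a(236) = a(2) = 11.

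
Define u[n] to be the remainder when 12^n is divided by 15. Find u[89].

We have u[0] = 1, u[1] = 12, u[2] = 9, u[3] = 3, u[4] = 6, u[5] = 12.
Since u[5] = u[1] = 12, the sequence is eventually periodic: after a pre-period of length 1 it cycles with period 4.
For n ≥ 1, u[n] depends only on (n - 1) mod 4. (89 - 1) mod 4 = 0, so u[89] = u[1] = 12.

12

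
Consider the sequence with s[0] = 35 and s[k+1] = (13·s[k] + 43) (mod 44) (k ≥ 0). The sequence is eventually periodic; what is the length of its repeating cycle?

Computing terms: s[0] = 35, s[1] = 14, s[2] = 5, s[3] = 20, s[4] = 39, s[5] = 22, s[6] = 21, s[7] = 8, s[8] = 15, s[9] = 18, s[10] = 13, s[11] = 36, s[12] = 27, s[13] = 42, s[14] = 17, s[15] = 0, s[16] = 43, s[17] = 30, s[18] = 37, s[19] = 40, s[20] = 35.
The sequence repeats with period 20.

20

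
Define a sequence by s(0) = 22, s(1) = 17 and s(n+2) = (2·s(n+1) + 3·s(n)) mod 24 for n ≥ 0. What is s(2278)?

16

s(0) = 22; s(1) = 17; s(2) = 4; s(3) = 11; s(4) = 10; s(5) = 5; s(6) = 16; s(7) = 23; s(8) = 22; s(9) = 17.
Since (s(8), s(9)) = (s(0), s(1)) = (22, 17) (two consecutive terms determine the rest), the sequence is periodic with period 8.
So s(2278) = s(0 + ((2278-0) mod 8)) = s(6) = 16.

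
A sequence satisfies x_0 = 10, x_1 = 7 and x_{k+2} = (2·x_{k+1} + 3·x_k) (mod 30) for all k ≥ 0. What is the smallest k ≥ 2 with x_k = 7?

Computing terms: x_0 = 10, x_1 = 7, x_2 = 14, x_3 = 19, x_4 = 20, x_5 = 7, x_6 = 14.
Since (x_5, x_6) = (x_1, x_2) = (7, 14) (two consecutive terms determine the rest), the sequence is eventually periodic: after a pre-period of length 1 it cycles with period 4.
The value 7 next appears (with k ≥ 2) at x_5.

5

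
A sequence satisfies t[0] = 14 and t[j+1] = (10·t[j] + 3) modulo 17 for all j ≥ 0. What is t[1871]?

13

We have t[0] = 14,  t[1] = 7,  t[2] = 5,  t[3] = 2,  t[4] = 6,  t[5] = 12,  t[6] = 4,  t[7] = 9,  t[8] = 8,  t[9] = 15,  t[10] = 0,  t[11] = 3,  t[12] = 16,  t[13] = 10,  t[14] = 1,  t[15] = 13,  t[16] = 14.
The sequence repeats with period 16.
So t[1871] = t[0 + ((1871-0) mod 16)] = t[15] = 13.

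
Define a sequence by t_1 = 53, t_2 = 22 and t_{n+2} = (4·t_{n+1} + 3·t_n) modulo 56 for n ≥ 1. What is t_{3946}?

We have t_1 = 53, t_2 = 22, t_3 = 23, t_4 = 46, t_5 = 29, t_6 = 30, t_7 = 39, t_8 = 22, t_9 = 37, t_{10} = 46, t_{11} = 15, t_{12} = 30, t_{13} = 53, t_{14} = 22.
Since (t_{13}, t_{14}) = (t_1, t_2) = (53, 22) (two consecutive terms determine the rest), the sequence is periodic with period 12.
So t_{3946} = t_{1 + ((3946-1) mod 12)} = t_{10} = 46.

46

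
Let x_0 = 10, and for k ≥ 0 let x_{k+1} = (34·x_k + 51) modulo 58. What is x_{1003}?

We have x_0 = 10; x_1 = 43; x_2 = 5; x_3 = 47; x_4 = 25; x_5 = 31; x_6 = 3; x_7 = 37; x_8 = 33; x_9 = 13; x_{10} = 29; x_{11} = 51; x_{12} = 45; x_{13} = 15; x_{14} = 39; x_{15} = 43.
Since x_{15} = x_1 = 43, the sequence is eventually periodic: after a pre-period of length 1 it cycles with period 14.
For k ≥ 1, x_k depends only on (k - 1) mod 14. (1003 - 1) mod 14 = 8, so x_{1003} = x_9 = 13.

13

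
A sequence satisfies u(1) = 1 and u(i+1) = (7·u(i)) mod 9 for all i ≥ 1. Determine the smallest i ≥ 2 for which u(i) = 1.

We have u(1) = 1,  u(2) = 7,  u(3) = 4,  u(4) = 1.
Since u(4) = u(1) = 1, the sequence is periodic with period 3.
The value 1 next appears (with i ≥ 2) at u(4).

4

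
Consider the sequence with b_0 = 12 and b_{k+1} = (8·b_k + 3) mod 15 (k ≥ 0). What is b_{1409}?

9

We have b_0 = 12,  b_1 = 9,  b_2 = 0,  b_3 = 3,  b_4 = 12.
The sequence repeats with period 4.
(1409 - 0) mod 4 = 1, so b_{1409} = b_1 = 9.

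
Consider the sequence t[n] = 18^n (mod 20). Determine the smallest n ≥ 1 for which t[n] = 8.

Listing terms: t[0] = 1,  t[1] = 18,  t[2] = 4,  t[3] = 12,  t[4] = 16,  t[5] = 8,  t[6] = 4.
Since t[6] = t[2] = 4, the sequence is eventually periodic: after a pre-period of length 2 it cycles with period 4.
The value 8 first appears (with n ≥ 1) at t[5].

5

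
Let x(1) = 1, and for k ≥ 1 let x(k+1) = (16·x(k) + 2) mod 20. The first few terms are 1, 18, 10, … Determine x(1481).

We have x(1) = 1; x(2) = 18; x(3) = 10; x(4) = 2; x(5) = 14; x(6) = 6; x(7) = 18.
Since x(7) = x(2) = 18, the sequence is eventually periodic: after a pre-period of length 1 it cycles with period 5.
For k ≥ 2, x(k) depends only on (k - 2) mod 5. (1481 - 2) mod 5 = 4, so x(1481) = x(6) = 6.

6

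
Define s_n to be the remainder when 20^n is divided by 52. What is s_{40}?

We have s_1 = 20, s_2 = 36, s_3 = 44, s_4 = 48, s_5 = 24, s_6 = 12, s_7 = 32, s_8 = 16, s_9 = 8, s_{10} = 4, s_{11} = 28, s_{12} = 40, s_{13} = 20.
Since s_{13} = s_1 = 20, the sequence is periodic with period 12.
So s_{40} = s_{1 + ((40-1) mod 12)} = s_4 = 48.

48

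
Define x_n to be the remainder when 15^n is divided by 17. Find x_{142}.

13

Computing terms: x_1 = 15, x_2 = 4, x_3 = 9, x_4 = 16, x_5 = 2, x_6 = 13, x_7 = 8, x_8 = 1, x_9 = 15.
Since x_9 = x_1 = 15, the sequence is periodic with period 8.
(142 - 1) mod 8 = 5, so x_{142} = x_6 = 13.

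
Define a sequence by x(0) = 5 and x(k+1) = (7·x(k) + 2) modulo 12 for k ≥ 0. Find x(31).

We have x(0) = 5, x(1) = 1, x(2) = 9, x(3) = 5.
Since x(3) = x(0) = 5, the sequence is periodic with period 3.
(31 - 0) mod 3 = 1, so x(31) = x(1) = 1.

1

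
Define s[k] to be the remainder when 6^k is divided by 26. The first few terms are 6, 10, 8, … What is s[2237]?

Listing terms: s[1] = 6, s[2] = 10, s[3] = 8, s[4] = 22, s[5] = 2, s[6] = 12, s[7] = 20, s[8] = 16, s[9] = 18, s[10] = 4, s[11] = 24, s[12] = 14, s[13] = 6.
Since s[13] = s[1] = 6, the sequence is periodic with period 12.
So s[2237] = s[1 + ((2237-1) mod 12)] = s[5] = 2.

2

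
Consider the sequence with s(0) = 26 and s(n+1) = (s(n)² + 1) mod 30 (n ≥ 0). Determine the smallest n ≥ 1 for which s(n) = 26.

We have s(0) = 26; s(1) = 17; s(2) = 20; s(3) = 11; s(4) = 2; s(5) = 5; s(6) = 26.
Since s(6) = s(0) = 26, the sequence is periodic with period 6.
The value 26 next appears (with n ≥ 1) at s(6).

6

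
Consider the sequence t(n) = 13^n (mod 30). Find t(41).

13

Computing terms: t(1) = 13, t(2) = 19, t(3) = 7, t(4) = 1, t(5) = 13.
The sequence repeats with period 4.
So t(41) = t(1 + ((41-1) mod 4)) = t(1) = 13.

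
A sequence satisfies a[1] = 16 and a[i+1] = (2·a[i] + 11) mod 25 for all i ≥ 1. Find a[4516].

Listing terms: a[1] = 16,  a[2] = 18,  a[3] = 22,  a[4] = 5,  a[5] = 21,  a[6] = 3,  a[7] = 17,  a[8] = 20,  a[9] = 1,  a[10] = 13,  a[11] = 12,  a[12] = 10,  a[13] = 6,  a[14] = 23,  a[15] = 7,  a[16] = 0,  a[17] = 11,  a[18] = 8,  a[19] = 2,  a[20] = 15,  a[21] = 16.
The sequence repeats with period 20.
So a[4516] = a[1 + ((4516-1) mod 20)] = a[16] = 0.

0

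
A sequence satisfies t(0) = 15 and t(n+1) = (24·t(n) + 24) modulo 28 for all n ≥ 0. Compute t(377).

4

Computing terms: t(0) = 15; t(1) = 20; t(2) = 0; t(3) = 24; t(4) = 12; t(5) = 4; t(6) = 8; t(7) = 20.
Since t(7) = t(1) = 20, the sequence is eventually periodic: after a pre-period of length 1 it cycles with period 6.
For n ≥ 1, t(n) depends only on (n - 1) mod 6. (377 - 1) mod 6 = 4, so t(377) = t(5) = 4.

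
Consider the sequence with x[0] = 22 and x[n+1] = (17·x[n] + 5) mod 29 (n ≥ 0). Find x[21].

Listing terms: x[0] = 22,  x[1] = 2,  x[2] = 10,  x[3] = 1,  x[4] = 22.
Since x[4] = x[0] = 22, the sequence is periodic with period 4.
So x[21] = x[0 + ((21-0) mod 4)] = x[1] = 2.

2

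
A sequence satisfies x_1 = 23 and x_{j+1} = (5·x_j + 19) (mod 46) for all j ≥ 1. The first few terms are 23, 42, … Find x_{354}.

Computing terms: x_1 = 23, x_2 = 42, x_3 = 45, x_4 = 14, x_5 = 43, x_6 = 4, x_7 = 39, x_8 = 30, x_9 = 31, x_{10} = 36, x_{11} = 15, x_{12} = 2, x_{13} = 29, x_{14} = 26, x_{15} = 11, x_{16} = 28, x_{17} = 21, x_{18} = 32, x_{19} = 41, x_{20} = 40, x_{21} = 35, x_{22} = 10, x_{23} = 23.
Since x_{23} = x_1 = 23, the sequence is periodic with period 22.
(354 - 1) mod 22 = 1, so x_{354} = x_2 = 42.

42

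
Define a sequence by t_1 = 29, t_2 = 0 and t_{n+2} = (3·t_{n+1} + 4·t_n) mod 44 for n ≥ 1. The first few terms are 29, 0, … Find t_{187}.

Listing terms: t_1 = 29; t_2 = 0; t_3 = 28; t_4 = 40; t_5 = 12; t_6 = 20; t_7 = 20; t_8 = 8; t_9 = 16; t_{10} = 36; t_{11} = 40; t_{12} = 0; t_{13} = 28.
Since (t_{12}, t_{13}) = (t_2, t_3) = (0, 28) (two consecutive terms determine the rest), the sequence is eventually periodic: after a pre-period of length 1 it cycles with period 10.
For n ≥ 2, t_n depends only on (n - 2) mod 10. (187 - 2) mod 10 = 5, so t_{187} = t_7 = 20.

20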